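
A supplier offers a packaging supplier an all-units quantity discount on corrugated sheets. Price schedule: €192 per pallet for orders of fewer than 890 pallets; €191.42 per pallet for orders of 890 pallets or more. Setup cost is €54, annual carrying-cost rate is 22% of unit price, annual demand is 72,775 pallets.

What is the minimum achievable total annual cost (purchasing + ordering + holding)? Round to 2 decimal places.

H₁ = 22%×€192 = €42.2400;  H₂ = 22%×€191.42 = €42.1124
EOQ₁ = √(2×72,775×54/42.2400) = 431.36  (< 890, feasible at tier 1)
EOQ₂ = √(2×72,775×54/42.1124) = 432.01  (< 890 → use Q = 890 at tier-2 price)
TC(tier 1 (EOQ₁), Q≈431.4) = €13,991,020.70
TC(tier 2, Q≈890.0) = €13,953,746.08
Minimum at tier 2: €13,953,746.08

€13,953,746.08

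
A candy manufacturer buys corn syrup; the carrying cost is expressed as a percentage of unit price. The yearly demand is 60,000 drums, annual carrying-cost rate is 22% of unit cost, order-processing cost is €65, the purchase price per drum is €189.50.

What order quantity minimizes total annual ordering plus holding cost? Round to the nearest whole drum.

H = i·C = 0.22 × €189.5 = €41.6900 per drum-year
Q* = √(2·D·S / H) = √(2·60,000·65 / 41.69) = √187,095.2 ≈ 432.55

433 drums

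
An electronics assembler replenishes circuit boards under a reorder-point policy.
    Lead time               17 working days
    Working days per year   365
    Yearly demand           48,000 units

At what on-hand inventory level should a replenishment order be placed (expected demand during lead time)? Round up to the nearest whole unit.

2,236 units

Daily demand d = 48,000 / 365 = 131.507 units/day
Demand during lead time = 131.507 × 17 = 2,235.62
Reorder point = 2,235.62 → round up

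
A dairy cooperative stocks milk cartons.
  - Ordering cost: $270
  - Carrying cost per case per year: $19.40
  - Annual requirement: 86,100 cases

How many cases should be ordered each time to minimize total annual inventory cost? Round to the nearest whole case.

1,548 cases

Q* = √(2·D·S / H) = √(2·86,100·270 / 19.4) = √2,396,597.9 ≈ 1,548.09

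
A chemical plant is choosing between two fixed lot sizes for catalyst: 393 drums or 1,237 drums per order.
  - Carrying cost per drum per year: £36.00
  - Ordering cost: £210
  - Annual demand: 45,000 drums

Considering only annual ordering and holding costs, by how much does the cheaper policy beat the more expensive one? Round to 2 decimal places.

£1,214.35

Annual cost at Q: ordering D·S/Q plus holding Q·H/2.
TC(393) = (45,000/393)×210 + (393/2)×36 = £31,119.80
TC(1,237) = (45,000/1,237)×210 + (1,237/2)×36 = £29,905.45
|ΔTC| = |£31,119.80 − £29,905.45| = £1,214.35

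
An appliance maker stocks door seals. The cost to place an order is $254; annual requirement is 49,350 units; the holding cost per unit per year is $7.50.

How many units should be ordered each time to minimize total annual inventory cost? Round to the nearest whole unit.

1,828 units

2DS/H = 2·49,350·254/7.5 = 3,342,640.00
EOQ = √3,342,640.00 ≈ 1,828.29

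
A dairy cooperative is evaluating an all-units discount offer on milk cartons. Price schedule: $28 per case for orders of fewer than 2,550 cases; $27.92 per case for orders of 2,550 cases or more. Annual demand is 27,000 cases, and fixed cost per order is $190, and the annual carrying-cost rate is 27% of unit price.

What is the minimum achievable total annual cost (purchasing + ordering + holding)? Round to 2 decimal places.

H₁ = 27%×$28 = $7.5600;  H₂ = 27%×$27.92 = $7.5384
EOQ₁ = √(2×27,000×190/7.5600) = 1,164.96  (< 2,550, feasible at tier 1)
EOQ₂ = √(2×27,000×190/7.5384) = 1,166.63  (< 2,550 → use Q = 2,550 at tier-2 price)
TC(tier 1 (EOQ₁), Q≈1,165.0) = $764,807.13
TC(tier 2, Q≈2,550.0) = $765,463.22
Minimum at tier 1 (EOQ₁): $764,807.13

$764,807.13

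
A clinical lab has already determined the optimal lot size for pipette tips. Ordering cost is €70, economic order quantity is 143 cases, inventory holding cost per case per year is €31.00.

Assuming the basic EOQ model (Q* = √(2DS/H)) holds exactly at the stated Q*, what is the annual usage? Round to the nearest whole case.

4,528 cases per year

Since Q* = (2DS/H)^½, squaring gives Q*²·H = 2DS.
D = Q²H / (2S) = 143² × 31 / (2 × 70) = 4,527.99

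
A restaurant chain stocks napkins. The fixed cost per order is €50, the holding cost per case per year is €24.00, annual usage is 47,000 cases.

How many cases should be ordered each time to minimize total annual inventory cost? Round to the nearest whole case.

443 cases

Q* = √(2·D·S / H) = √(2·47,000·50 / 24) = √195,833.3 ≈ 442.53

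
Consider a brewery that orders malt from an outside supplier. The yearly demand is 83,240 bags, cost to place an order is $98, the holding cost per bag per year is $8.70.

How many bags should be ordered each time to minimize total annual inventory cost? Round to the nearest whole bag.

Optimal lot size Q* = (2 × 83,240 × $98 / $8.7)^½ ≈ 1,369.41

1,369 bags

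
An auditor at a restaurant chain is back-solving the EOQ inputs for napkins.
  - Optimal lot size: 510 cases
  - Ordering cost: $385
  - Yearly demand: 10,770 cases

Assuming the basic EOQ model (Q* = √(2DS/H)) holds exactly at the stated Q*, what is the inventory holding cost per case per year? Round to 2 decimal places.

EOQ relation: Q² = 2DS/H, so rearrange for the unknown.
H = 2DS / Q² = 2 × 10,770 × 385 / 510² = 31.8835

$31.88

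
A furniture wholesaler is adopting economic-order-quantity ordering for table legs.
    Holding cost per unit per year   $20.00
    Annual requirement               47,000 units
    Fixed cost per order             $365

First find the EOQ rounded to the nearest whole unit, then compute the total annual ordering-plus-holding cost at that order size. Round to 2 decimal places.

EOQ = √(2DS/H) = √(2 × 47,000 × 365 / 20)
    = √(1,715,500.00) ≈ 1,309.77 → Q = 1,310 units
Annual ordering cost = (D/Q)·S = (47,000/1,310) × 365 = $13,095.42
Annual holding cost  = (Q/2)·H = (1,310/2) × 20 = $13,100.00
Total = $13,095.42 + $13,100.00 = $26,195.42

$26,195.42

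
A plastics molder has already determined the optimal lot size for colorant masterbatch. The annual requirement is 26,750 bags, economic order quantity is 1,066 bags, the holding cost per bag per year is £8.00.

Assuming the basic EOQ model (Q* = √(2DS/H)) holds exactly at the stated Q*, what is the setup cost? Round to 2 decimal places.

Since Q* = (2DS/H)^½, squaring gives Q*²·H = 2DS.
S = Q²H / (2D) = 1,066² × 8 / (2 × 26,750) = 169.9224

£169.92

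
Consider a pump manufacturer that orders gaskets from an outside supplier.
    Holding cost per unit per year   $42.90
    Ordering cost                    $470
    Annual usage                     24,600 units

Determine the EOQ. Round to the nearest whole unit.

Q* = √(2·D·S / H) = √(2·24,600·470 / 42.9) = √539,021.0 ≈ 734.18

734 units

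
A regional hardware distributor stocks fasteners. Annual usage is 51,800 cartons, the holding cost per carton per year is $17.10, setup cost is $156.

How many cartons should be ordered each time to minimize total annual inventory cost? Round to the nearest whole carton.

2DS/H = 2·51,800·156/17.1 = 945,122.81
EOQ = √945,122.81 ≈ 972.17

972 cartons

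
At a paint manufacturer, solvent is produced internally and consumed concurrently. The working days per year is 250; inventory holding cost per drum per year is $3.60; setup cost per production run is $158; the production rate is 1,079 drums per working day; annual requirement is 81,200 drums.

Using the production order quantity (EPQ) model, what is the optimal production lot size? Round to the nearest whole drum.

3,193 drums

Daily demand d = 81,200/250 = 324.800; p = 1079; 1 − d/p = 0.69898
EPQ = √(2DS / (H(1 − d/p)))
    = √(2 × 81,200 × 158 / (3.6 × 0.69898)) ≈ 3,193.29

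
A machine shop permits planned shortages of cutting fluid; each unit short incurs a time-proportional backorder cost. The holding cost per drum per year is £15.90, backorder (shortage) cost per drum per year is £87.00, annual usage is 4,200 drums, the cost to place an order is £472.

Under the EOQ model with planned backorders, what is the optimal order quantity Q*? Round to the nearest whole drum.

Q* = √(2DS/H) · √((H + b)/b)
   = √(2 × 4,200 × 472 / 15.9) · √((15.9 + 87) / 87)
   = 499.358 × 1.0875 ≈ 543.08

543 drums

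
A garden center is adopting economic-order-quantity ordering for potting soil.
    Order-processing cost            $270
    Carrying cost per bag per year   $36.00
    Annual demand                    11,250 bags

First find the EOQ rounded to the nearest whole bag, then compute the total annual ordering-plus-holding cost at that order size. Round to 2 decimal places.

EOQ = √(2DS/H) = √(2 × 11,250 × 270 / 36)
    = √(168,750.00) ≈ 410.79 → Q = 411 bags
Ordering: D/Q × S = 11,250/411 × $270 = $7,390.51
Holding:  Q/2 × H = 411/2 × $36 = $7,398.00
Total = $7,390.51 + $7,398.00 = $14,788.51

$14,788.51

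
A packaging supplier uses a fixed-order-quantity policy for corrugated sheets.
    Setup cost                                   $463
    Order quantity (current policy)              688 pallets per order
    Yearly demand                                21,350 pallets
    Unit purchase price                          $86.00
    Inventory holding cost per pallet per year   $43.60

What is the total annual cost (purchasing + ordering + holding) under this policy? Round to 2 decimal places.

Annual ordering cost = (D/Q)·S = (21,350/688) × 463 = $14,367.81
Annual holding cost  = (Q/2)·H = (688/2) × 43.6 = $14,998.40
Purchase cost = D·C = 21,350 × 86 = $1,836,100.00
Total = $14,367.81 + $14,998.40 + $1,836,100.00 = $1,865,466.21

$1,865,466.21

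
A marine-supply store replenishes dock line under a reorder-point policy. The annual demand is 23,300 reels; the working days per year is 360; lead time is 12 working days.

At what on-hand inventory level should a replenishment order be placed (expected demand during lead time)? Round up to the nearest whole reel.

Daily demand d = 23,300 / 360 = 64.722 reels/day
Demand during lead time = 64.722 × 12 = 776.67
Reorder point = 776.67 → round up

777 reels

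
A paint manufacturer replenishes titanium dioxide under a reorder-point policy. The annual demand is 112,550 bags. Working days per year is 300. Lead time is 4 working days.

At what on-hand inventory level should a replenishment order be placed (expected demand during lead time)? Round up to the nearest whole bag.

Daily demand d = 112,550 / 300 = 375.167 bags/day
Demand during lead time = 375.167 × 4 = 1,500.67
Reorder point = 1,500.67 → round up

1,501 bags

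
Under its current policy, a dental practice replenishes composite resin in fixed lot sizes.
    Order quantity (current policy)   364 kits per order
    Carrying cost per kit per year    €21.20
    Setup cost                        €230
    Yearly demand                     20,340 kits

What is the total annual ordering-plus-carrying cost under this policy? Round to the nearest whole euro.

Orders/yr = 20,340/364 = 55.879; ordering cost = 55.879 × €230 = €12,852.20
Average inventory = 364/2 = 182; holding cost = 182 × €21.2 = €3,858.40
Total = €12,852.20 + €3,858.40 = €16,710.60

€16,711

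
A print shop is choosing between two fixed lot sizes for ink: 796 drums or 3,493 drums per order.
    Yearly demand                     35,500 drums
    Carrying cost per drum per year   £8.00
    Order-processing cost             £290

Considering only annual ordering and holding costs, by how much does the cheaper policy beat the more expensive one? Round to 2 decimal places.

£801.91

Annual cost at Q: ordering D·S/Q plus holding Q·H/2.
TC(796) = (35,500/796)×290 + (796/2)×8 = £16,117.42
TC(3,493) = (35,500/3,493)×290 + (3,493/2)×8 = £16,919.32
Lots of 796 are cheaper by £801.91.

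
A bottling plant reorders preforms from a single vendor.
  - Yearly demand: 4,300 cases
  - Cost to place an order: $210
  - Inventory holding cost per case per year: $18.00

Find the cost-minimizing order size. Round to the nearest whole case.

317 cases

2DS/H = 2·4,300·210/18 = 100,333.33
EOQ = √100,333.33 ≈ 316.75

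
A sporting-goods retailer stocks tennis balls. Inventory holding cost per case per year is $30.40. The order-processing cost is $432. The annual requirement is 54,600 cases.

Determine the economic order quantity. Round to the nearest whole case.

1,246 cases

2DS/H = 2·54,600·432/30.4 = 1,551,789.47
EOQ = √1,551,789.47 ≈ 1,245.71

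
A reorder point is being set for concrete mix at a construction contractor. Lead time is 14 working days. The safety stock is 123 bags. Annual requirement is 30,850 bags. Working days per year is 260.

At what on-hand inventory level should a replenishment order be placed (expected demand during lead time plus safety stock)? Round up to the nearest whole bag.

1,785 bags

Daily demand d = 30,850 / 260 = 118.654 bags/day
Demand during lead time = 118.654 × 14 = 1,661.15
Reorder point = 1,661.15 + 123 = 1,784.15 → round up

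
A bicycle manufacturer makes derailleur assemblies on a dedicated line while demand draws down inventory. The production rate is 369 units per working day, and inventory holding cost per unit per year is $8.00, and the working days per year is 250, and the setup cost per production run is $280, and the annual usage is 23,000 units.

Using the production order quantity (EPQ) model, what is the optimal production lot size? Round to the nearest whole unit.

Daily demand d = 23,000/250 = 92.000; p = 369; 1 − d/p = 0.75068
EPQ = √(2DS / (H(1 − d/p)))
    = √(2 × 23,000 × 280 / (8 × 0.75068)) ≈ 1,464.49

1,464 units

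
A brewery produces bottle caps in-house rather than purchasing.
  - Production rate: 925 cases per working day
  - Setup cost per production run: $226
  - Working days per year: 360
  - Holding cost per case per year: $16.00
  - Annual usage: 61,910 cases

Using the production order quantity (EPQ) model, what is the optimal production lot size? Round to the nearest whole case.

d = 61,910/360 = 171.9722 cases/day;  effective holding cost H(1 − d/p) = 16·(1 − 171.9722/925) = 13.02535
Q* = √(2DS / H_eff) = √(2·61,910·226 / 13.02535) ≈ 1,465.73

1,466 cases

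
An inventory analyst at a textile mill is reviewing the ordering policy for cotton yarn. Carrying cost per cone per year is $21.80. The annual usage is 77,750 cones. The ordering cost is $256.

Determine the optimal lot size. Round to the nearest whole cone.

1,351 cones

Optimal lot size Q* = (2 × 77,750 × $256 / $21.8)^½ ≈ 1,351.32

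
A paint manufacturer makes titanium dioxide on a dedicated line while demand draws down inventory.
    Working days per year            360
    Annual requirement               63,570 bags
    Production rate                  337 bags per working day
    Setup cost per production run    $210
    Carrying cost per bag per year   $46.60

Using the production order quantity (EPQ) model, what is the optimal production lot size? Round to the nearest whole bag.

d = 63,570/360 = 176.5833 bags/day;  effective holding cost H(1 − d/p) = 46.6·(1 − 176.5833/337) = 22.18225
Q* = √(2DS / H_eff) = √(2·63,570·210 / 22.18225) ≈ 1,097.10

1,097 bags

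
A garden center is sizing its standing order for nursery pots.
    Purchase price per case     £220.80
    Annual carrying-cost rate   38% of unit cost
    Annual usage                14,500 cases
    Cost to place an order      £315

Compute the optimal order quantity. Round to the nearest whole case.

Holding cost per case per year: H = 38% × £220.8 = £83.9040
Optimal lot size Q* = (2 × 14,500 × £315 / £83.904)^½ ≈ 329.96

330 cases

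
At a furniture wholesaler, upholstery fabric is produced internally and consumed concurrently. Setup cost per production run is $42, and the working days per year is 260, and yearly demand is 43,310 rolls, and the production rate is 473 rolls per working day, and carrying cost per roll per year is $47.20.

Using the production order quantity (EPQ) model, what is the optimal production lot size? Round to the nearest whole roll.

Daily demand d = 43,310/260 = 166.577; p = 473; 1 − d/p = 0.64783
EPQ = √(2DS / (H(1 − d/p)))
    = √(2 × 43,310 × 42 / (47.2 × 0.64783)) ≈ 344.93

345 rolls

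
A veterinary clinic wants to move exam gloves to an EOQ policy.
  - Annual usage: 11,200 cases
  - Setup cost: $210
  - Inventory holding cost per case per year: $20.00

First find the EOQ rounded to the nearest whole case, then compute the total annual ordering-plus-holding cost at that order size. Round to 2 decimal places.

EOQ = √(2DS/H) = √(2 × 11,200 × 210 / 20)
    = √(235,200.00) ≈ 484.97 → Q = 485 cases
Orders/yr = 11,200/485 = 23.093; ordering cost = 23.093 × $210 = $4,849.48
Average inventory = 485/2 = 242.5; holding cost = 242.5 × $20 = $4,850.00
Total = $4,849.48 + $4,850.00 = $9,699.48

$9,699.48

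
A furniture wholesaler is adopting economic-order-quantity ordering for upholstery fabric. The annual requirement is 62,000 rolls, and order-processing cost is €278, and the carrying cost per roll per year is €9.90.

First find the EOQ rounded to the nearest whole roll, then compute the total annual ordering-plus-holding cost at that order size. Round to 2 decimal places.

Q* = √(2·D·S / H) = √(2·62,000·278 / 9.9) = √3,482,020.2 ≈ 1,866.02 → Q = 1,866 rolls
Annual ordering cost = (D/Q)·S = (62,000/1,866) × 278 = €9,236.87
Annual holding cost  = (Q/2)·H = (1,866/2) × 9.9 = €9,236.70
Total = €9,236.87 + €9,236.70 = €18,473.57

€18,473.57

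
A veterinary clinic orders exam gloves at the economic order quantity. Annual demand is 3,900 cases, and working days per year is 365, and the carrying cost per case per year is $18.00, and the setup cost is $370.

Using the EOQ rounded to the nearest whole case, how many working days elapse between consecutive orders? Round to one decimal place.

37.4 days

Q* = √(2·D·S / H) = √(2·3,900·370 / 18) = √160,333.3 ≈ 400.42 → Q = 400 cases
Days between orders = 365 / (D/Q) = 365 / 9.750 ≈ 37.436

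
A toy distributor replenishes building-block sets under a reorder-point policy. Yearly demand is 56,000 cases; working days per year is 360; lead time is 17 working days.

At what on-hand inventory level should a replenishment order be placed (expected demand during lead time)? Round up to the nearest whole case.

2,645 cases

Daily demand d = 56,000 / 360 = 155.556 cases/day
Demand during lead time = 155.556 × 17 = 2,644.44
Reorder point = 2,644.44 → round up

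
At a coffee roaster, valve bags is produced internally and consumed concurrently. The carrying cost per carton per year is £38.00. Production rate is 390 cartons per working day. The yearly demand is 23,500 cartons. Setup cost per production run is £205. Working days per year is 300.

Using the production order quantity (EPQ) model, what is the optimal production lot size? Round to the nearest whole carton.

d = 23,500/300 = 78.3333 cartons/day;  effective holding cost H(1 − d/p) = 38·(1 − 78.3333/390) = 30.36752
Q* = √(2DS / H_eff) = √(2·23,500·205 / 30.36752) ≈ 563.28

563 cartons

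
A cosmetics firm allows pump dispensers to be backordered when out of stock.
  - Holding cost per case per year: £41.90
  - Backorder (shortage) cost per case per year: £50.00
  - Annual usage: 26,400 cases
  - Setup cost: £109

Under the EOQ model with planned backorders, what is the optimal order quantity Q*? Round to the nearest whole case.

Q* = √(2DS/H) · √((H + b)/b)
   = √(2 × 26,400 × 109 / 41.9) · √((41.9 + 50) / 50)
   = 370.615 × 1.3557 ≈ 502.45

502 cases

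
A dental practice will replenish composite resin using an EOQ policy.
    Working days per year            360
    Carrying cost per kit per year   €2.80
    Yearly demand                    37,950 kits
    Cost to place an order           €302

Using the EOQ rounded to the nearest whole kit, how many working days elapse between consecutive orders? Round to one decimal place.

Optimal lot size Q* = (2 × 37,950 × €302 / €2.8)^½ ≈ 2,861.18 → Q = 2,861 kits
Cycle time = (working days × Q)/D = (360 × 2,861) / 37,950 = 27.140 days

27.1 days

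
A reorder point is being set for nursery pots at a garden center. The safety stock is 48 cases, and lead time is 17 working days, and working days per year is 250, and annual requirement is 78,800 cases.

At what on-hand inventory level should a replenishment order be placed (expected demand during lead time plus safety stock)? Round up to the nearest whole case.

5,407 cases

Daily demand d = 78,800 / 250 = 315.200 cases/day
Demand during lead time = 315.200 × 17 = 5,358.40
Reorder point = 5,358.40 + 48 = 5,406.40 → round up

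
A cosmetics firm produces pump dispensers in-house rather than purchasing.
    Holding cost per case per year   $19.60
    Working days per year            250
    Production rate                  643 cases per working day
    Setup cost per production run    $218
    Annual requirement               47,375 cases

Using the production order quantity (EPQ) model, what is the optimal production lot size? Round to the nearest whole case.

1,222 cases

d = 47,375/250 = 189.5000 cases/day;  effective holding cost H(1 − d/p) = 19.6·(1 − 189.5000/643) = 13.82364
Q* = √(2DS / H_eff) = √(2·47,375·218 / 13.82364) ≈ 1,222.38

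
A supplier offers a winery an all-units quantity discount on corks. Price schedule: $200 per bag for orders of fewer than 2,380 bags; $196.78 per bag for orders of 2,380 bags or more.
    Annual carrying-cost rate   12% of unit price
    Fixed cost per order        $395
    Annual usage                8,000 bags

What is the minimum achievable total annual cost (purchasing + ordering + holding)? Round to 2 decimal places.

H₁ = 12%×$200 = $24.0000;  H₂ = 12%×$196.78 = $23.6136
EOQ₁ = √(2×8,000×395/24.0000) = 513.16  (< 2,380, feasible at tier 1)
EOQ₂ = √(2×8,000×395/23.6136) = 517.34  (< 2,380 → use Q = 2,380 at tier-2 price)
TC(tier 1 (EOQ₁), Q≈513.2) = $1,612,315.84
TC(tier 2, Q≈2,380.0) = $1,603,667.92
Minimum at tier 2: $1,603,667.92

$1,603,667.92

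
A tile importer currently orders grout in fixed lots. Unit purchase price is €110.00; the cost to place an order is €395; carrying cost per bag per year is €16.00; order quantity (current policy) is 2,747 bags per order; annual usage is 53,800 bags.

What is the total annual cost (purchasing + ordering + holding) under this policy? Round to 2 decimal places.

€5,947,712.08

Orders/yr = 53,800/2,747 = 19.585; ordering cost = 19.585 × €395 = €7,736.08
Average inventory = 2,747/2 = 1373.5; holding cost = 1373.5 × €16 = €21,976.00
Purchase cost = D·C = 53,800 × 110 = €5,918,000.00
Total = €7,736.08 + €21,976.00 + €5,918,000.00 = €5,947,712.08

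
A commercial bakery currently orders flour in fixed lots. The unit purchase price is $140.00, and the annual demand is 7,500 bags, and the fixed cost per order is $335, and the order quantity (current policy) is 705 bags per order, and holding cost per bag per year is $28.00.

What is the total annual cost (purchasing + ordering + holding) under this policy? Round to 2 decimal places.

Ordering: D/Q × S = 7,500/705 × $335 = $3,563.83
Holding:  Q/2 × H = 705/2 × $28 = $9,870.00
Purchase cost = D·C = 7,500 × 140 = $1,050,000.00
Total = $3,563.83 + $9,870.00 + $1,050,000.00 = $1,063,433.83

$1,063,433.83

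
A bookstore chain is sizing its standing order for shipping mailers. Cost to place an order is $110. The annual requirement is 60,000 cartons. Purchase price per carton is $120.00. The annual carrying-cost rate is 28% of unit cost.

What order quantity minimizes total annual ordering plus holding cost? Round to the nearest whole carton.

Holding cost per carton per year: H = 28% × $120 = $33.6000
2DS/H = 2·60,000·110/33.6 = 392,857.14
EOQ = √392,857.14 ≈ 626.78

627 cartons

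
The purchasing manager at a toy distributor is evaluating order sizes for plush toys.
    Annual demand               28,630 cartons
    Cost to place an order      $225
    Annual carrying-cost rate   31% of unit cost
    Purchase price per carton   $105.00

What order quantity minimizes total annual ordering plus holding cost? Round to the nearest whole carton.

H = i·C = 0.31 × $105 = $32.5500 per carton-year
EOQ = √(2DS/H) = √(2 × 28,630 × 225 / 32.55)
    = √(395,806.45) ≈ 629.13

629 cartons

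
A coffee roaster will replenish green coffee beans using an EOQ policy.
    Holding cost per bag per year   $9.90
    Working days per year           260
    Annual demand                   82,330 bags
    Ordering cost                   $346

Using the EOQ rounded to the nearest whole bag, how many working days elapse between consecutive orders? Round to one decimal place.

7.6 days

EOQ = √(2DS/H) = √(2 × 82,330 × 346 / 9.9)
    = √(5,754,783.84) ≈ 2,398.91 → Q = 2,399 bags
T = Q/D × 260 days = 2,399/82,330 × 260 = 7.576 days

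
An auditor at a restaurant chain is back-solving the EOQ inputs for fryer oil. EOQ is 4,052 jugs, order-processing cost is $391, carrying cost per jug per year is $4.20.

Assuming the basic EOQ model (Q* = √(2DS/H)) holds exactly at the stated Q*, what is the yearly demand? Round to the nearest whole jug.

Since Q* = (2DS/H)^½, squaring gives Q*²·H = 2DS.
D = Q²H / (2S) = 4,052² × 4.2 / (2 × 391) = 88,182.30

88,182 jugs per year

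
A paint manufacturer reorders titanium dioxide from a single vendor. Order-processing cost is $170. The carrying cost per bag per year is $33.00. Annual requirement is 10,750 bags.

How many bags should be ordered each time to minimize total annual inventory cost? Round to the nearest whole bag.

Q* = √(2·D·S / H) = √(2·10,750·170 / 33) = √110,757.6 ≈ 332.80

333 bags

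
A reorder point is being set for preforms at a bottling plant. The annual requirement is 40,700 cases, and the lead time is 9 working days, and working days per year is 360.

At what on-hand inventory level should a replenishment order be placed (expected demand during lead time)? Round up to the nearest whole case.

1,018 cases

Daily demand d = 40,700 / 360 = 113.056 cases/day
Demand during lead time = 113.056 × 9 = 1,017.50
Reorder point = 1,017.50 → round up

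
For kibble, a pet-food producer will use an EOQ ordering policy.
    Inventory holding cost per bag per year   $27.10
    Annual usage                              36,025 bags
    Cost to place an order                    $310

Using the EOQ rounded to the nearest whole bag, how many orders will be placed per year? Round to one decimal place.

2DS/H = 2·36,025·310/27.1 = 824,188.19
EOQ = √824,188.19 ≈ 907.85 → Q = 908
N = D/Q = 36,025/908 ≈ 39.675 orders/yr

39.7 orders per year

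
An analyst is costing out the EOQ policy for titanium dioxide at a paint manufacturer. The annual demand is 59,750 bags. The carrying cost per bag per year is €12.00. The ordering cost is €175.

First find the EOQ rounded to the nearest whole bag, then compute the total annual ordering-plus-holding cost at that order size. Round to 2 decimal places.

EOQ = √(2DS/H) = √(2 × 59,750 × 175 / 12)
    = √(1,742,708.33) ≈ 1,320.12 → Q = 1,320 bags
Ordering: D/Q × S = 59,750/1,320 × €175 = €7,921.40
Holding:  Q/2 × H = 1,320/2 × €12 = €7,920.00
Total = €7,921.40 + €7,920.00 = €15,841.40

€15,841.40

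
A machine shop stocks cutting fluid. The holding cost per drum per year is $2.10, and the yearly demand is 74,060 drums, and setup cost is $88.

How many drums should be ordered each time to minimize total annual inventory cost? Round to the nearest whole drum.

Optimal lot size Q* = (2 × 74,060 × $88 / $2.1)^½ ≈ 2,491.37

2,491 drums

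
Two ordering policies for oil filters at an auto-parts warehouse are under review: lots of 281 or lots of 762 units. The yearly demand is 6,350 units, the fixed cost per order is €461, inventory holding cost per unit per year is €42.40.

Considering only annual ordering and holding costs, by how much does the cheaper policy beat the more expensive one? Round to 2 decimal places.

€3,621.25

For each Q, cost = (D/Q)·S + (Q/2)·H.
TC(281) = (6,350/281)×461 + (281/2)×42.4 = €16,374.82
TC(762) = (6,350/762)×461 + (762/2)×42.4 = €19,996.07
|ΔTC| = |€16,374.82 − €19,996.07| = €3,621.25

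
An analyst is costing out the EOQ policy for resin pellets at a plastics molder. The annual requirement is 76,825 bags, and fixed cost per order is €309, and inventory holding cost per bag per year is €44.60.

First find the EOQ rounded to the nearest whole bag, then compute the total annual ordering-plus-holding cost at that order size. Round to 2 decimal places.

Optimal lot size Q* = (2 × 76,825 × €309 / €44.6)^½ ≈ 1,031.76 → Q = 1,032 bags
Orders/yr = 76,825/1,032 = 74.443; ordering cost = 74.443 × €309 = €23,002.83
Average inventory = 1,032/2 = 516; holding cost = 516 × €44.6 = €23,013.60
Total = €23,002.83 + €23,013.60 = €46,016.43

€46,016.43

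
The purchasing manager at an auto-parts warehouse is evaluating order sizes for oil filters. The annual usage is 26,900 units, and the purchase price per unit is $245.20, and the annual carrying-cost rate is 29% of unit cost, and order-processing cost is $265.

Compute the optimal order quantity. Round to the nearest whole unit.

448 units

Holding cost per unit per year: H = 29% × $245.2 = $71.1080
Optimal lot size Q* = (2 × 26,900 × $265 / $71.108)^½ ≈ 447.77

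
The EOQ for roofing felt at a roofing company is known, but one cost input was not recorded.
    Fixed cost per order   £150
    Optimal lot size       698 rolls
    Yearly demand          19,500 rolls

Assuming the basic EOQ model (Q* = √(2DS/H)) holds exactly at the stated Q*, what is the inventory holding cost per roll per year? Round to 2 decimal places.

£12.01

Since Q* = (2DS/H)^½, squaring gives Q*²·H = 2DS.
H = 2DS / Q² = 2 × 19,500 × 150 / 698² = 12.0073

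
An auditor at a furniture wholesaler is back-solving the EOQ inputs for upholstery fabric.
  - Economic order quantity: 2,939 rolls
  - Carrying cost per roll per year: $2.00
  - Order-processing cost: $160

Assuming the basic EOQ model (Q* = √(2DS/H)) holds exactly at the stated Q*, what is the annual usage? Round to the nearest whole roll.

53,986 rolls per year

Since Q* = (2DS/H)^½, squaring gives Q*²·H = 2DS.
D = Q²H / (2S) = 2,939² × 2 / (2 × 160) = 53,985.76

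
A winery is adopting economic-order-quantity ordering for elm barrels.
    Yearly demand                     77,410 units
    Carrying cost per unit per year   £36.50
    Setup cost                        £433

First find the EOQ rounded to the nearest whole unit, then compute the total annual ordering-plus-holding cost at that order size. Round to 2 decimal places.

£49,465.67

EOQ = √(2DS/H) = √(2 × 77,410 × 433 / 36.5)
    = √(1,836,631.78) ≈ 1,355.22 → Q = 1,355 units
Ordering: D/Q × S = 77,410/1,355 × £433 = £24,736.92
Holding:  Q/2 × H = 1,355/2 × £36.5 = £24,728.75
Total = £24,736.92 + £24,728.75 = £49,465.67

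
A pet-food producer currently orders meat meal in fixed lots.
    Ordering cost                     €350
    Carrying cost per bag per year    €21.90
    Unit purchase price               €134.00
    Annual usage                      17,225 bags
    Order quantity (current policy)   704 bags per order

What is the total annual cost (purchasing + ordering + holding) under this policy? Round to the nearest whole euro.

€2,324,422

Orders/yr = 17,225/704 = 24.467; ordering cost = 24.467 × €350 = €8,563.57
Average inventory = 704/2 = 352; holding cost = 352 × €21.9 = €7,708.80
Purchase cost = D·C = 17,225 × 134 = €2,308,150.00
Total = €8,563.57 + €7,708.80 + €2,308,150.00 = €2,324,422.37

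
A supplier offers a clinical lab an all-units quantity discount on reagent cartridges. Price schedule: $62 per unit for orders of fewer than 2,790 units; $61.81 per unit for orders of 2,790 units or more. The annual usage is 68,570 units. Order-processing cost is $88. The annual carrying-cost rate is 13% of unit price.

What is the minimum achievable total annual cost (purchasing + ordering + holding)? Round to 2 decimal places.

H₁ = 13%×$62 = $8.0600;  H₂ = 13%×$61.81 = $8.0353
EOQ₁ = √(2×68,570×88/8.0600) = 1,223.65  (< 2,790, feasible at tier 1)
EOQ₂ = √(2×68,570×88/8.0353) = 1,225.53  (< 2,790 → use Q = 2,790 at tier-2 price)
TC(tier 1 (EOQ₁), Q≈1,223.6) = $4,261,202.59
TC(tier 2, Q≈2,790.0) = $4,251,683.72
Minimum at tier 2: $4,251,683.72

$4,251,683.72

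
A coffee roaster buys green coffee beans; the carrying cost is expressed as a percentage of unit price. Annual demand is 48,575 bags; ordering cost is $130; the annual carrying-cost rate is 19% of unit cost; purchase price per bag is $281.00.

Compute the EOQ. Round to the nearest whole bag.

486 bags

Holding cost per bag per year: H = 19% × $281 = $53.3900
EOQ = √(2DS/H) = √(2 × 48,575 × 130 / 53.39)
    = √(236,551.79) ≈ 486.37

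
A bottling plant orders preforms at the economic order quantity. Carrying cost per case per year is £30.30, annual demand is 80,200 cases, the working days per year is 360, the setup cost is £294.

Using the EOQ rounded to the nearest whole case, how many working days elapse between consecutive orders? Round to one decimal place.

5.6 days

Optimal lot size Q* = (2 × 80,200 × £294 / £30.3)^½ ≈ 1,247.54 → Q = 1,248 cases
Days between orders = 360 / (D/Q) = 360 / 64.263 ≈ 5.602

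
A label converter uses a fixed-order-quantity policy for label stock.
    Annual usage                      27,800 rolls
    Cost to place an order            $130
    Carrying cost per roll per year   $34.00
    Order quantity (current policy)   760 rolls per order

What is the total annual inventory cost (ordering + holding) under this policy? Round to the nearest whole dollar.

$17,675

Ordering: D/Q × S = 27,800/760 × $130 = $4,755.26
Holding:  Q/2 × H = 760/2 × $34 = $12,920.00
Total = $4,755.26 + $12,920.00 = $17,675.26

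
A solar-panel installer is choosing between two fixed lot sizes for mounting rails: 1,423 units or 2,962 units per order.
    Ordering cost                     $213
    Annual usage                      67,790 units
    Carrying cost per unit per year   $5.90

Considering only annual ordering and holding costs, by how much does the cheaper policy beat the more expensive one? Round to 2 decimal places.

Annual cost at Q: ordering D·S/Q plus holding Q·H/2.
TC(1,423) = (67,790/1,423)×213 + (1,423/2)×5.9 = $14,344.91
TC(2,962) = (67,790/2,962)×213 + (2,962/2)×5.9 = $13,612.74
Cheaper: Q = 2,962.  Difference = $732.17

$732.17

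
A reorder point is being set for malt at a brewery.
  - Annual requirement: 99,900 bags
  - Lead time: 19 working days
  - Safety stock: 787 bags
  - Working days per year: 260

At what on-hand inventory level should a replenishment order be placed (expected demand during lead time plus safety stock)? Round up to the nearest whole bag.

Daily demand d = 99,900 / 260 = 384.231 bags/day
Demand during lead time = 384.231 × 19 = 7,300.38
Reorder point = 7,300.38 + 787 = 8,087.38 → round up

8,088 bags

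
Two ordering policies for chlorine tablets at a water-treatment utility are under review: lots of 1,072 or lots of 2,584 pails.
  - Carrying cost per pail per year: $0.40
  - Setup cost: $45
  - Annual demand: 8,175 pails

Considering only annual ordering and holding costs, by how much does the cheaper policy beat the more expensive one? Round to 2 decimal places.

For each Q, cost = (D/Q)·S + (Q/2)·H.
TC(1,072) = (8,175/1,072)×45 + (1,072/2)×0.4 = $557.57
TC(2,584) = (8,175/2,584)×45 + (2,584/2)×0.4 = $659.17
|ΔTC| = |$557.57 − $659.17| = $101.60

$101.60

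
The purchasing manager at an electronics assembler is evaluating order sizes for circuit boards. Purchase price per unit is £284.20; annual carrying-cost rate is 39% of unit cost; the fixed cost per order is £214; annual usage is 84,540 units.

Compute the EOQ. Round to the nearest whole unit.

Carrying cost H = £284.2 × 39% = £110.8380/unit/yr
Q* = √(2·D·S / H) = √(2·84,540·214 / 110.838) = √326,450.5 ≈ 571.36

571 units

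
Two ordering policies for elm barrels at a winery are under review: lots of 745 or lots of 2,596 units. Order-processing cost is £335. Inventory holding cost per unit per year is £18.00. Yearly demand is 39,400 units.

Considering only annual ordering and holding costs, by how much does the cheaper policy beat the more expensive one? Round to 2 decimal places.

£4,026.58

For each Q, cost = (D/Q)·S + (Q/2)·H.
TC(745) = (39,400/745)×335 + (745/2)×18 = £24,421.78
TC(2,596) = (39,400/2,596)×335 + (2,596/2)×18 = £28,448.36
Cheaper: Q = 745.  Difference = £4,026.58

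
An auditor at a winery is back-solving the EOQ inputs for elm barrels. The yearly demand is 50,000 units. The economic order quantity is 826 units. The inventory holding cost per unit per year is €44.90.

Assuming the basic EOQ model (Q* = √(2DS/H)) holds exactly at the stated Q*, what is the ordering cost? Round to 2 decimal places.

EOQ relation: Q² = 2DS/H, so rearrange for the unknown.
S = Q²H / (2D) = 826² × 44.9 / (2 × 50,000) = 306.3419

€306.34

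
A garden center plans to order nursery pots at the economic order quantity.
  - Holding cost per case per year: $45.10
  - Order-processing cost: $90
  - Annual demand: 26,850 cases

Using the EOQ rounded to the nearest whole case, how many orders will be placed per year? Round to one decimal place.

82.1 orders per year

Optimal lot size Q* = (2 × 26,850 × $90 / $45.1)^½ ≈ 327.36 → Q = 327
Orders per year = D/Q = 26,850 / 327 = 82.110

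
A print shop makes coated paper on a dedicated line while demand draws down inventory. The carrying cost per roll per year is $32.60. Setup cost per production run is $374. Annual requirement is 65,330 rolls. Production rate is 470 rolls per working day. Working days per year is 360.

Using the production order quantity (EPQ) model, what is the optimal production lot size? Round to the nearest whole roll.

1,563 rolls

d = 65,330/360 = 181.4722 rolls/day;  effective holding cost H(1 − d/p) = 32.6·(1 − 181.4722/470) = 20.01278
Q* = √(2DS / H_eff) = √(2·65,330·374 / 20.01278) ≈ 1,562.62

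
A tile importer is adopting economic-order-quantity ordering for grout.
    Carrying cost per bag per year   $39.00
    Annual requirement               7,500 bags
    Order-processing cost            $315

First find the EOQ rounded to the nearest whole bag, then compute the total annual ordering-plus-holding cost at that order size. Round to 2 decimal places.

Q* = √(2·D·S / H) = √(2·7,500·315 / 39) = √121,153.8 ≈ 348.07 → Q = 348 bags
Annual ordering cost = (D/Q)·S = (7,500/348) × 315 = $6,788.79
Annual holding cost  = (Q/2)·H = (348/2) × 39 = $6,786.00
Total = $6,788.79 + $6,786.00 = $13,574.79

$13,574.79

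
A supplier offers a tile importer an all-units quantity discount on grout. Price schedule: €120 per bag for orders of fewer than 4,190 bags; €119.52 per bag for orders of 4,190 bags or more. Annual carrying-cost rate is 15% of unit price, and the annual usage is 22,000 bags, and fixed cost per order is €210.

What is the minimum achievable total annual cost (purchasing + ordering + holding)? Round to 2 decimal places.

€2,652,896.51

H₁ = 15%×€120 = €18.0000;  H₂ = 15%×€119.52 = €17.9280
EOQ₁ = √(2×22,000×210/18.0000) = 716.47  (< 4,190, feasible at tier 1)
EOQ₂ = √(2×22,000×210/17.9280) = 717.91  (< 4,190 → use Q = 4,190 at tier-2 price)
TC(tier 1 (EOQ₁), Q≈716.5) = €2,652,896.51
TC(tier 2, Q≈4,190.0) = €2,668,101.79
Minimum at tier 1 (EOQ₁): €2,652,896.51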